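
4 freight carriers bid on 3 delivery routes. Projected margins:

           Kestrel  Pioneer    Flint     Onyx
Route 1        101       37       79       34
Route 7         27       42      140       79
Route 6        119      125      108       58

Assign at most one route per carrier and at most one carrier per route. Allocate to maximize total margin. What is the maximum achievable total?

Treat this as an assignment problem: match each carrier to one route.
Optimal: Kestrel→Route 1 ($101k), Flint→Route 7 ($140k), Pioneer→Route 6 ($125k) — total 101+140+125 = $366k.
Row-greedy (each carrier in turn takes its best remaining route) gives $240k, worse by 126.
Next-best assignment: Kestrel→Route 1, Onyx→Route 7, Pioneer→Route 6 = $305k.
Swapping Flint↔Pioneer (Flint→Route 6 $108k, Pioneer→Route 7 $42k) loses 115.
Checked against all permutations: $366k is optimal.

Maximum total: $366k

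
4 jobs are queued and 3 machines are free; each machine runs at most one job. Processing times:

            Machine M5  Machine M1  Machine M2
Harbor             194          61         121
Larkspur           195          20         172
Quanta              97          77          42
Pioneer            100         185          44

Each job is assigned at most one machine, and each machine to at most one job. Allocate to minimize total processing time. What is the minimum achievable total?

Minimum total: 161 min

This is a one-to-one assignment (minimum-cost bipartite matching).
Optimal: Quanta→Machine M5 (97 min), Larkspur→Machine M1 (20 min), Pioneer→Machine M2 (44 min) — total 97+20+44 = 161 min.
Min-entry greedy (repeatedly take the single cheapest remaining cell) gives 162 min, worse by 1.
Next-best assignment: Pioneer→Machine M5, Larkspur→Machine M1, Quanta→Machine M2 = 162 min.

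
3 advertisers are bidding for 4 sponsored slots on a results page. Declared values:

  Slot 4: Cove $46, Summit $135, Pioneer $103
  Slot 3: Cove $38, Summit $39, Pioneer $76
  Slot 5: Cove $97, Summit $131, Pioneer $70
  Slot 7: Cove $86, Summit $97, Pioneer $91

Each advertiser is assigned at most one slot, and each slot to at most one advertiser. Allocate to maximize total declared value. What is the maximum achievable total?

Max total: $323

Optimal: Cove→Slot 5 ($97), Summit→Slot 4 ($135), Pioneer→Slot 7 ($91) — total 97+135+91 = $323.
Column-greedy (each slot in turn goes to its best remaining advertiser) gives $308, worse by 15.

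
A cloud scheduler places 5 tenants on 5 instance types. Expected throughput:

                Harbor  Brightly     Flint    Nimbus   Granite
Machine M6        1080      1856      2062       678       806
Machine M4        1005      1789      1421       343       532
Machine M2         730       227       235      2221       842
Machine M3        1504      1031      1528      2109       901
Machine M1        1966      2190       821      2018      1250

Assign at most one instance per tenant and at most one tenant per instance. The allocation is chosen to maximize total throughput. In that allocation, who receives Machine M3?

Granite receives Machine M3.

Optimal: Harbor→Machine M1 (1966 ops/s), Brightly→Machine M4 (1789 ops/s), Flint→Machine M6 (2062 ops/s), Nimbus→Machine M2 (2221 ops/s), Granite→Machine M3 (901 ops/s) — total 1966+1789+2062+2221+901 = 8939 ops/s.
Column-greedy (each instance in turn goes to its best remaining tenant) gives 8826 ops/s, worse by 113.
Swapping Brightly↔Harbor (Brightly→Machine M1 2190 ops/s, Harbor→Machine M4 1005 ops/s) loses 560.
Granite's own top instance is Machine M1 (1250 ops/s), but forcing Granite→Machine M1 and reassigning the rest optimally gives only 8826 ops/s — worse by 113.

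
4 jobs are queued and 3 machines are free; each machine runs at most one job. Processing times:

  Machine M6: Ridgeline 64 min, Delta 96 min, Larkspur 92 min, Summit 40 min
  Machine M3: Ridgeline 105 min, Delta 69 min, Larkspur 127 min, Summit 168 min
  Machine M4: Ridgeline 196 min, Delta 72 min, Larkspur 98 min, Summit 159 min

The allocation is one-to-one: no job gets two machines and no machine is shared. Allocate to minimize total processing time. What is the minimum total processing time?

This is a one-to-one assignment (minimum-cost bipartite matching).
Optimal: Summit→Machine M6 (40 min), Delta→Machine M3 (69 min), Larkspur→Machine M4 (98 min) — total 40+69+98 = 207 min.
Row-greedy (each job in turn takes its cheapest remaining machine) gives 231 min, worse by 24.
Swapping Delta↔Summit (Delta→Machine M6 96 min, Summit→Machine M3 168 min) adds 155.

Min total: 207 min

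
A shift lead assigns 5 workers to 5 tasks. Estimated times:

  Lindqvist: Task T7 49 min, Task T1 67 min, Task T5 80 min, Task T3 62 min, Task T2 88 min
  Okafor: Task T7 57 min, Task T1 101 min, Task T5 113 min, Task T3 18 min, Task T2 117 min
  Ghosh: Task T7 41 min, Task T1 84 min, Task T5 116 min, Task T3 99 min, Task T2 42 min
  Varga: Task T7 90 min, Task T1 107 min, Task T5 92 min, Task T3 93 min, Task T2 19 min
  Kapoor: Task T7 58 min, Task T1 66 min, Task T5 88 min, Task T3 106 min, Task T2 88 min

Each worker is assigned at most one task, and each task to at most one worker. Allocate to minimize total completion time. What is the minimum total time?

Min total: 224 min

This is a one-to-one assignment (minimum-cost bipartite matching).
Optimal: Lindqvist→Task T5 (80 min), Okafor→Task T3 (18 min), Ghosh→Task T7 (41 min), Varga→Task T2 (19 min), Kapoor→Task T1 (66 min) — total 80+18+41+19+66 = 224 min.
Row-greedy (each worker in turn takes its cheapest remaining task) gives 267 min, worse by 43.
No other one-to-one assignment undercuts 224 min.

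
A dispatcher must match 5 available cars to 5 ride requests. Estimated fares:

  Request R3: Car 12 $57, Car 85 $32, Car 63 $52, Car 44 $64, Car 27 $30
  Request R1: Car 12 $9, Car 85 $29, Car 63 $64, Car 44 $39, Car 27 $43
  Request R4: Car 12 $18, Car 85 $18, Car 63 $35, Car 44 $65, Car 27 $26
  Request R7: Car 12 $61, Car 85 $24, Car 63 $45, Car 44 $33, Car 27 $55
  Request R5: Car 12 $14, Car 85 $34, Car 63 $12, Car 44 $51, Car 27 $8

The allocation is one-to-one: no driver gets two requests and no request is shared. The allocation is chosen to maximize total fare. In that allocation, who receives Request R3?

Optimal: Car 12→Request R3 ($57), Car 85→Request R5 ($34), Car 63→Request R1 ($64), Car 44→Request R4 ($65), Car 27→Request R7 ($55) — total 57+34+64+65+55 = $275.
Max-entry greedy (repeatedly take the single best remaining cell) gives $254, worse by 21.
Next-best assignment: Car 12→Request R7, Car 85→Request R5, Car 63→Request R3, Car 44→Request R4, Car 27→Request R1 = $255.
No other one-to-one assignment exceeds $275.
Car 12's own top request is Request R7 ($61), but forcing Car 12→Request R7 and reassigning the rest optimally gives only $255 — worse by 20.

Car 12 receives Request R3.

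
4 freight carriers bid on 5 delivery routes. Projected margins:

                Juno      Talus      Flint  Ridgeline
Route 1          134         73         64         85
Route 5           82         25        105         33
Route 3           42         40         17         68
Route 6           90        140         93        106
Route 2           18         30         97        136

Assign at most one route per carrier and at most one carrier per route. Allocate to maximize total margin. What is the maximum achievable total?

Optimal: Juno→Route 1 ($134k), Talus→Route 6 ($140k), Flint→Route 5 ($105k), Ridgeline→Route 2 ($136k) — total 134+140+105+136 = $515k.
Column-greedy (each route in turn goes to its best remaining carrier) gives $447k, worse by 68.
Every other assignment is strictly worse.

Maximum total: $515k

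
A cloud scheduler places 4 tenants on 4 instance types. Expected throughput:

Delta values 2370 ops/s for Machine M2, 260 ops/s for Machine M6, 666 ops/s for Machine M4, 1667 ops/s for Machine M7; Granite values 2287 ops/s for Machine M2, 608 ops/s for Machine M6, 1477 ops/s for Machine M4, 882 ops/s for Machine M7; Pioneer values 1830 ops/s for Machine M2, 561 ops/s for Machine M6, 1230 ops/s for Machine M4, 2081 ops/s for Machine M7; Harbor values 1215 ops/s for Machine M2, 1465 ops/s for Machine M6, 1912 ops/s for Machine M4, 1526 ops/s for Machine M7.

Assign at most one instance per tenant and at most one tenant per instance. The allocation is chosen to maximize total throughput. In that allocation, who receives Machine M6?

Harbor receives Machine M6.

This is the linear assignment problem.
Optimal: Delta→Machine M2 (2370 ops/s), Granite→Machine M4 (1477 ops/s), Pioneer→Machine M7 (2081 ops/s), Harbor→Machine M6 (1465 ops/s) — total 2370+1477+2081+1465 = 7393 ops/s.
Max-entry greedy (repeatedly take the single best remaining cell) gives 6971 ops/s, worse by 422.
Next-best assignment: Delta→Machine M2, Granite→Machine M6, Pioneer→Machine M7, Harbor→Machine M4 = 6971 ops/s.
Swapping Harbor↔Granite (Harbor→Machine M4 1912 ops/s, Granite→Machine M6 608 ops/s) loses 422.
Checked against all permutations: 7393 ops/s is optimal.
Harbor's own top instance is Machine M4 (1912 ops/s), but forcing Harbor→Machine M4 and reassigning the rest optimally gives only 6971 ops/s — worse by 422.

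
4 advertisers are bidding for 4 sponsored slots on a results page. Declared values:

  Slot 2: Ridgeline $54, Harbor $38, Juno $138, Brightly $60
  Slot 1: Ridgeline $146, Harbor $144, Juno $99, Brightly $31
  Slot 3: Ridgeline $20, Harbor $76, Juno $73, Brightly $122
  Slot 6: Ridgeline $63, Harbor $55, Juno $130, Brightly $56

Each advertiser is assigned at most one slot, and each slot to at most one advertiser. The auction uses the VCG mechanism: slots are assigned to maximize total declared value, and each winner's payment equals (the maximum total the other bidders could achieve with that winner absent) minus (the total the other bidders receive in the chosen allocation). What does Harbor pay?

Harbor pays $83.

Efficient allocation: Ridgeline→Slot 6 ($63), Harbor→Slot 1 ($144), Juno→Slot 2 ($138), Brightly→Slot 3 ($122); total welfare W = $467.
Harbor receives Slot 1 at value $144, so the others get W − 144 = $323.
Without Harbor: best allocation of the remaining 3 bidders over all 4 slots is Ridgeline→Slot 1 ($146), Juno→Slot 2 ($138), Brightly→Slot 3 ($122), total $406.
VCG payment = (others' best without Harbor) − (others' welfare with Harbor) = 406 − 323 = $83.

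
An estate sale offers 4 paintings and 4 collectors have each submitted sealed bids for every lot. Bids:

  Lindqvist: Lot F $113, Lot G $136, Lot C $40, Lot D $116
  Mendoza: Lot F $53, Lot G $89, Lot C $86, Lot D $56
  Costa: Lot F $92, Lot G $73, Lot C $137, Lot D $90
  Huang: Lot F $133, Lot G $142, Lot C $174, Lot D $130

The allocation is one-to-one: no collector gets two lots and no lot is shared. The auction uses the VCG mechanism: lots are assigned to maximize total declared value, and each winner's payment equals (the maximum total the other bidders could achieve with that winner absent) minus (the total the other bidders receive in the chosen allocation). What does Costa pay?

Efficient allocation: Lindqvist→Lot D ($116), Mendoza→Lot G ($89), Costa→Lot C ($137), Huang→Lot F ($133); total welfare W = $475.
Costa receives Lot C at value $137, so the others get W − 137 = $338.
Without Costa: best allocation of the remaining 3 bidders over all 4 lots is Lindqvist→Lot D ($116), Mendoza→Lot G ($89), Huang→Lot C ($174), total $379.
VCG payment = (others' best without Costa) − (others' welfare with Costa) = 379 − 338 = $41.

Costa pays $41.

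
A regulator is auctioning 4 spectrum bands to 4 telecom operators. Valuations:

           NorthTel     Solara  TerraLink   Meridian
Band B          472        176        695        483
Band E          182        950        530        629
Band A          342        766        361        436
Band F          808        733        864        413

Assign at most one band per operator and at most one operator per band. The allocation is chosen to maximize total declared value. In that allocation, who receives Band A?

Optimal: NorthTel→Band F ($808M), Solara→Band A ($766M), TerraLink→Band B ($695M), Meridian→Band E ($629M) — total 808+766+695+629 = $2898M.
Row-greedy (each operator in turn takes its best remaining band) gives $2889M, worse by 9.
Checked against all permutations: $2898M is optimal.
Solara's own top band is Band E ($950M), but forcing Solara→Band E and reassigning the rest optimally gives only $2889M — worse by 9.

Solara receives Band A.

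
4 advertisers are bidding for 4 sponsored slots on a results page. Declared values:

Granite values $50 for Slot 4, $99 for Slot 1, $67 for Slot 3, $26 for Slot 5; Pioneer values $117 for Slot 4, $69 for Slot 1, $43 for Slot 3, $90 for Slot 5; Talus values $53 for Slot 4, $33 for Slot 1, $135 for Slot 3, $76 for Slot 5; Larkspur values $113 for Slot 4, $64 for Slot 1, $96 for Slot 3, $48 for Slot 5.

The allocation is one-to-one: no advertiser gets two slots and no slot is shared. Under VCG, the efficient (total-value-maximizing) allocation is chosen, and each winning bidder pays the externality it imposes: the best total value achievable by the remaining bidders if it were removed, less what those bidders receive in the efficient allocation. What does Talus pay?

Talus pays $10.

Efficient allocation: Granite→Slot 1 ($99), Pioneer→Slot 5 ($90), Talus→Slot 3 ($135), Larkspur→Slot 4 ($113); total welfare W = $437.
Talus receives Slot 3 at value $135, so the others get W − 135 = $302.
Without Talus: best allocation of the remaining 3 bidders over all 4 slots is Granite→Slot 1 ($99), Pioneer→Slot 4 ($117), Larkspur→Slot 3 ($96), total $312.
VCG payment = (others' best without Talus) − (others' welfare with Talus) = 312 − 302 = $10.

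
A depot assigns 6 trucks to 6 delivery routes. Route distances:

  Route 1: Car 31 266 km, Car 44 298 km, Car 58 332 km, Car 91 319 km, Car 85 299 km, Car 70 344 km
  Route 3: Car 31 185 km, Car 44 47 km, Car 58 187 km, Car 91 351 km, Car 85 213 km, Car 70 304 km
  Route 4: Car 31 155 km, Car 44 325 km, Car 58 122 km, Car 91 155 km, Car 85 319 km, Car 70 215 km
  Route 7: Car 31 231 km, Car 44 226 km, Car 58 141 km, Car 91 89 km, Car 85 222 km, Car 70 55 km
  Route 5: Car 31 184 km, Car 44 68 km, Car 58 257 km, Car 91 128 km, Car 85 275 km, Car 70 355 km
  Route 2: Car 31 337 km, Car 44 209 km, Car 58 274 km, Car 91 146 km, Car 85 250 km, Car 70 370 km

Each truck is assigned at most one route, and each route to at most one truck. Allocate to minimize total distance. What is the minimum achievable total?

Optimal: Car 31→Route 5 (184 km), Car 44→Route 3 (47 km), Car 58→Route 4 (122 km), Car 91→Route 2 (146 km), Car 85→Route 1 (299 km), Car 70→Route 7 (55 km) — total 184+47+122+146+299+55 = 853 km.
Min-entry greedy (repeatedly take the single cheapest remaining cell) gives 868 km, worse by 15.
Next-best assignment: Car 31→Route 1, Car 44→Route 3, Car 58→Route 4, Car 91→Route 5, Car 85→Route 2, Car 70→Route 7 = 868 km.

Min total: 853 km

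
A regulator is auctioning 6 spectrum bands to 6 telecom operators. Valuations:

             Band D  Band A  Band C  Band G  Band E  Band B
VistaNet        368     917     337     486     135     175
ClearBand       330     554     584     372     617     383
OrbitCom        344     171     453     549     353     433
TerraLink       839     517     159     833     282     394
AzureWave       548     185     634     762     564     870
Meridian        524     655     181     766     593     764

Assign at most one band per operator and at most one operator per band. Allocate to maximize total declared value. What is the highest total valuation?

Maximum total: $4462M

This is a one-to-one assignment (maximum-weight bipartite matching).
Optimal: VistaNet→Band A ($917M), ClearBand→Band E ($617M), OrbitCom→Band C ($453M), TerraLink→Band D ($839M), AzureWave→Band B ($870M), Meridian→Band G ($766M) — total 917+617+453+839+870+766 = $4462M.
Row-greedy (each operator in turn takes its best remaining band) gives $3973M, worse by 489.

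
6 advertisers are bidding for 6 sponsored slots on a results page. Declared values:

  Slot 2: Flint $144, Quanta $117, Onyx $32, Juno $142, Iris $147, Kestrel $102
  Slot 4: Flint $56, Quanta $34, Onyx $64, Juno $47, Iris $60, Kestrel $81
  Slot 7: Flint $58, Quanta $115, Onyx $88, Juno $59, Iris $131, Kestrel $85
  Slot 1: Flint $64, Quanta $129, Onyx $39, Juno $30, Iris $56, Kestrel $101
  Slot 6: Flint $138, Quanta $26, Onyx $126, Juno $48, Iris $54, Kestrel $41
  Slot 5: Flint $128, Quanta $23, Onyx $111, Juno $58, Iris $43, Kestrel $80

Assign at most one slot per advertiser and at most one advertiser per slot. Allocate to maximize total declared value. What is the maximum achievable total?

Maximum total: $737

This is the linear assignment problem.
Optimal: Flint→Slot 5 ($128), Quanta→Slot 1 ($129), Onyx→Slot 6 ($126), Juno→Slot 2 ($142), Iris→Slot 7 ($131), Kestrel→Slot 4 ($81) — total 128+129+126+142+131+81 = $737.
Row-greedy (each advertiser in turn takes its best remaining slot) gives $598, worse by 139.
Next-best assignment: Flint→Slot 6, Quanta→Slot 1, Onyx→Slot 5, Juno→Slot 2, Iris→Slot 7, Kestrel→Slot 4 = $732.
Swapping Quanta↔Iris (Quanta→Slot 7 $115, Iris→Slot 1 $56) loses 89.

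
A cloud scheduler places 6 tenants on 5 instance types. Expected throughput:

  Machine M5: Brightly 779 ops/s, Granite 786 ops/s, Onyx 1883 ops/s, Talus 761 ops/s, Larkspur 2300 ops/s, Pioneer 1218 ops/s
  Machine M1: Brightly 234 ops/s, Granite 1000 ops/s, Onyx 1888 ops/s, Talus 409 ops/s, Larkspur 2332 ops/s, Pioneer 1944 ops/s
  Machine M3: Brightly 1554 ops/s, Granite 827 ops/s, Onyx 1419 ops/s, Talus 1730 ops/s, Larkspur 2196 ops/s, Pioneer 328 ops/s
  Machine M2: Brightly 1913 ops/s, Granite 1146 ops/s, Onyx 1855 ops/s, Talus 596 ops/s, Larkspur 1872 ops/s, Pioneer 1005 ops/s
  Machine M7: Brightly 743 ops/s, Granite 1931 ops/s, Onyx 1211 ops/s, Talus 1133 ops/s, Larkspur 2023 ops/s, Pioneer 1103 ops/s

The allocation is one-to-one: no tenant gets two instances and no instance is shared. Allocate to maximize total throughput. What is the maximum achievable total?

Maximum total: 9867 ops/s

This is a one-to-one assignment (maximum-weight bipartite matching).
Optimal: Onyx→Machine M5 (1883 ops/s), Pioneer→Machine M1 (1944 ops/s), Larkspur→Machine M3 (2196 ops/s), Brightly→Machine M2 (1913 ops/s), Granite→Machine M7 (1931 ops/s) — total 1883+1944+2196+1913+1931 = 9867 ops/s.
Max-entry greedy (repeatedly take the single best remaining cell) gives 9789 ops/s, worse by 78.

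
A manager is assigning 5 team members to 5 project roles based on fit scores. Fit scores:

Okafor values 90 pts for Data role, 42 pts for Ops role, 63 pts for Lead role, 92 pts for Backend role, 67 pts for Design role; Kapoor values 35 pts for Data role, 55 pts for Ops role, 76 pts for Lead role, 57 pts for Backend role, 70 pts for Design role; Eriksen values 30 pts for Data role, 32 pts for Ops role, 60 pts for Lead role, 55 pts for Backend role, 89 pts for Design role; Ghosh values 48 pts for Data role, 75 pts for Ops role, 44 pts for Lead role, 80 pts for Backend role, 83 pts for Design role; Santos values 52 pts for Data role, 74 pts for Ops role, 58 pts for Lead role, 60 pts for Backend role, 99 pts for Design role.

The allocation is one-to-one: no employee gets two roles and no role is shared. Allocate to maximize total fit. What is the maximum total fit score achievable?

Maximum total: 409 pts

Optimal: Okafor→Data role (90 pts), Kapoor→Lead role (76 pts), Eriksen→Design role (89 pts), Ghosh→Backend role (80 pts), Santos→Ops role (74 pts) — total 90+76+89+80+74 = 409 pts.
Max-entry greedy (repeatedly take the single best remaining cell) gives 372 pts, worse by 37.
Next-best assignment: Okafor→Data role, Kapoor→Lead role, Eriksen→Backend role, Ghosh→Ops role, Santos→Design role = 395 pts.
Swapping Ghosh↔Eriksen (Ghosh→Design role 83 pts, Eriksen→Backend role 55 pts) loses 31.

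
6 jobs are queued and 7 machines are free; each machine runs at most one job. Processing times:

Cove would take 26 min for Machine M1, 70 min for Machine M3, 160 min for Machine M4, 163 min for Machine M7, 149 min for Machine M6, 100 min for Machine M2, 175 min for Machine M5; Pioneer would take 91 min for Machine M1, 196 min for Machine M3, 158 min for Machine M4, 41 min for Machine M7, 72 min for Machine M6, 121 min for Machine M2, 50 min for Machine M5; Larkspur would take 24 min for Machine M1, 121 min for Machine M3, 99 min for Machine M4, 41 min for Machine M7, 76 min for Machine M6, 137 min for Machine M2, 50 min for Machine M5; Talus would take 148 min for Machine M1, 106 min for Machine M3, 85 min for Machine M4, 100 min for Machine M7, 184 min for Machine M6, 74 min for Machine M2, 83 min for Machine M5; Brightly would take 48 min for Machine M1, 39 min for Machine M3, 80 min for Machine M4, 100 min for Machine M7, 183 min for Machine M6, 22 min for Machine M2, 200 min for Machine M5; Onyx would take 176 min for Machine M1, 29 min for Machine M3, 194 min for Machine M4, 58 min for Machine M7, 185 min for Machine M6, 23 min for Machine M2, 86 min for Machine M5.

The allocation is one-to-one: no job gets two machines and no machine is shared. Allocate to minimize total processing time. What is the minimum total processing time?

This is the linear assignment problem.
Optimal: Cove→Machine M1 (26 min), Pioneer→Machine M7 (41 min), Larkspur→Machine M5 (50 min), Talus→Machine M4 (85 min), Brightly→Machine M2 (22 min), Onyx→Machine M3 (29 min) — total 26+41+50+85+22+29 = 253 min.
Row-greedy (each job in turn takes its cheapest remaining machine) gives 415 min, worse by 162.
No other one-to-one assignment undercuts 253 min.

Minimum total: 253 min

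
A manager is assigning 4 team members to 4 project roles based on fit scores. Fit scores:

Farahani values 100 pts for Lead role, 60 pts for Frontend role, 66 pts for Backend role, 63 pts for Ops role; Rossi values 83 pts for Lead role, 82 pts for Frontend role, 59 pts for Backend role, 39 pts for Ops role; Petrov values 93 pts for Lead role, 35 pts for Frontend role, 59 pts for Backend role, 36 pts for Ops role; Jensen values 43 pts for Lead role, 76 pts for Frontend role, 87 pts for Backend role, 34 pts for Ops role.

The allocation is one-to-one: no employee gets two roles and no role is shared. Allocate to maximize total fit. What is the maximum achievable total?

Max total: 325 pts

Optimal: Farahani→Ops role (63 pts), Rossi→Frontend role (82 pts), Petrov→Lead role (93 pts), Jensen→Backend role (87 pts) — total 63+82+93+87 = 325 pts.
Row-greedy (each employee in turn takes its best remaining role) gives 275 pts, worse by 50.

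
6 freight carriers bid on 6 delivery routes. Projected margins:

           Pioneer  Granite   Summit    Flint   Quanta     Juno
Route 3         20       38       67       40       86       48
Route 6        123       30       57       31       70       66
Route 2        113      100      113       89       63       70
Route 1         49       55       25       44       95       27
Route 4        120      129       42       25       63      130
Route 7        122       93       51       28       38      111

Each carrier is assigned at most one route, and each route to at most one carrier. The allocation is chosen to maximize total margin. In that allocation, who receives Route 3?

Summit receives Route 3.

Optimal: Pioneer→Route 6 ($123k), Granite→Route 4 ($129k), Summit→Route 3 ($67k), Flint→Route 2 ($89k), Quanta→Route 1 ($95k), Juno→Route 7 ($111k) — total 123+129+67+89+95+111 = $614k.
Row-greedy (each carrier in turn takes its best remaining route) gives $606k, worse by 8.
Next-best assignment: Pioneer→Route 6, Granite→Route 4, Summit→Route 2, Flint→Route 3, Quanta→Route 1, Juno→Route 7 = $611k.
Swapping Quanta↔Juno (Quanta→Route 7 $38k, Juno→Route 1 $27k) loses 141.
No other one-to-one assignment exceeds $614k.
Summit's own top route is Route 2 ($113k), but forcing Summit→Route 2 and reassigning the rest optimally gives only $611k — worse by 3.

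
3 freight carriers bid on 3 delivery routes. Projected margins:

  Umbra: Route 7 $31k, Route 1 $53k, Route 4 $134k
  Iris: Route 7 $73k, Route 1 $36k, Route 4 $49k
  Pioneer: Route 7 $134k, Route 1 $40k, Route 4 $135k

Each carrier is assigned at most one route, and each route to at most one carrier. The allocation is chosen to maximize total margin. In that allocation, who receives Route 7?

Pioneer receives Route 7.

This is the linear assignment problem.
Optimal: Umbra→Route 4 ($134k), Iris→Route 1 ($36k), Pioneer→Route 7 ($134k) — total 134+36+134 = $304k.
Row-greedy (each carrier in turn takes its best remaining route) gives $247k, worse by 57.
Next-best assignment: Umbra→Route 1, Iris→Route 7, Pioneer→Route 4 = $261k.
Swapping Iris↔Pioneer (Iris→Route 7 $73k, Pioneer→Route 1 $40k) loses 57.
Pioneer's own top route is Route 4 ($135k), but forcing Pioneer→Route 4 and reassigning the rest optimally gives only $261k — worse by 43.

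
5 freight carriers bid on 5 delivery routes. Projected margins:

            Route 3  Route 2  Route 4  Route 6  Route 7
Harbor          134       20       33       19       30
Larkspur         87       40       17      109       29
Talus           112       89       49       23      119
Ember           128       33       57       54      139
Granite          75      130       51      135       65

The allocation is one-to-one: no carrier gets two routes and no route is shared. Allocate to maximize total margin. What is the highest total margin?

Maximum total: $561k

Optimal: Harbor→Route 3 ($134k), Larkspur→Route 6 ($109k), Talus→Route 4 ($49k), Ember→Route 7 ($139k), Granite→Route 2 ($130k) — total 134+109+49+139+130 = $561k.
Row-greedy (each carrier in turn takes its best remaining route) gives $549k, worse by 12.
Next-best assignment: Harbor→Route 3, Larkspur→Route 6, Talus→Route 7, Ember→Route 4, Granite→Route 2 = $549k.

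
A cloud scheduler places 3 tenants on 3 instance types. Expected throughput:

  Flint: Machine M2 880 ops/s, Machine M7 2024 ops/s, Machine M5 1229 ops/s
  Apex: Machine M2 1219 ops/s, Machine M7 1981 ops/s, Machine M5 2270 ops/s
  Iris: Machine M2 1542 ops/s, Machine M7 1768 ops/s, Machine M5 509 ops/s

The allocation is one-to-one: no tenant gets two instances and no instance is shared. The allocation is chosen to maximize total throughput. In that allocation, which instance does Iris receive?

This is the linear assignment problem.
Optimal: Flint→Machine M7 (2024 ops/s), Apex→Machine M5 (2270 ops/s), Iris→Machine M2 (1542 ops/s) — total 2024+2270+1542 = 5836 ops/s.
Next-best assignment: Flint→Machine M2, Apex→Machine M5, Iris→Machine M7 = 4918 ops/s.
Iris's own top instance is Machine M7 (1768 ops/s), but forcing Iris→Machine M7 and reassigning the rest optimally gives only 4918 ops/s — worse by 918.

Iris receives Machine M2.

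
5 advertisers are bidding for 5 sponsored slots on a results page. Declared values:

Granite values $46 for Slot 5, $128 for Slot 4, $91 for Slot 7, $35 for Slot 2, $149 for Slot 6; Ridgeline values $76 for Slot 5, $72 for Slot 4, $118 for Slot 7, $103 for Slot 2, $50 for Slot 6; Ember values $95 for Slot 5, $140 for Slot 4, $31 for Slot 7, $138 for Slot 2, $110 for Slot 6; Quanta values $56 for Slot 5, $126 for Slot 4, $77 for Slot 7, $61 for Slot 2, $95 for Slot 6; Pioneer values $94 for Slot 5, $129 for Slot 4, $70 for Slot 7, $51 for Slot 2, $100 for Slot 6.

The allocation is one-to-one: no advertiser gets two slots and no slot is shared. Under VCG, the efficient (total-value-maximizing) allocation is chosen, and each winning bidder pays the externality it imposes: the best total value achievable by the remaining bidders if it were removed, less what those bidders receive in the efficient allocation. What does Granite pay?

Efficient allocation: Granite→Slot 6 ($149), Ridgeline→Slot 7 ($118), Ember→Slot 2 ($138), Quanta→Slot 4 ($126), Pioneer→Slot 5 ($94); total welfare W = $625.
Granite receives Slot 6 at value $149, so the others get W − 149 = $476.
Without Granite: best allocation of the remaining 4 bidders over all 5 slots is Ridgeline→Slot 7 ($118), Ember→Slot 2 ($138), Quanta→Slot 4 ($126), Pioneer→Slot 6 ($100), total $482.
VCG payment = (others' best without Granite) − (others' welfare with Granite) = 482 − 476 = $6.

Granite pays $6.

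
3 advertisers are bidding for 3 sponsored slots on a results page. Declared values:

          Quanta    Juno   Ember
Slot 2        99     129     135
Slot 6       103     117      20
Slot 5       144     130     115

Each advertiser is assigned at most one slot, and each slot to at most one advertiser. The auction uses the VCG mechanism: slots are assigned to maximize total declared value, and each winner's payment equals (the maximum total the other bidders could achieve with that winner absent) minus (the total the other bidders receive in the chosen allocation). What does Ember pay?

Ember pays $12.

Efficient allocation: Quanta→Slot 5 ($144), Juno→Slot 6 ($117), Ember→Slot 2 ($135); total welfare W = $396.
Ember receives Slot 2 at value $135, so the others get W − 135 = $261.
Without Ember: best allocation of the remaining 2 bidders over all 3 slots is Quanta→Slot 5 ($144), Juno→Slot 2 ($129), total $273.
VCG payment = (others' best without Ember) − (others' welfare with Ember) = 273 − 261 = $12.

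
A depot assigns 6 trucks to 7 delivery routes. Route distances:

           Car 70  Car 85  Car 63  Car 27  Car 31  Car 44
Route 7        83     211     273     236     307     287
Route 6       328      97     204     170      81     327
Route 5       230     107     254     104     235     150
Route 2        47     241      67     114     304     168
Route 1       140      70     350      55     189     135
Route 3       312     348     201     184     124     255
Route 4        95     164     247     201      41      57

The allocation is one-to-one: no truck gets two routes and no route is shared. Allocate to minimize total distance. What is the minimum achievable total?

Optimal: Car 70→Route 7 (83 km), Car 85→Route 5 (107 km), Car 63→Route 2 (67 km), Car 27→Route 1 (55 km), Car 31→Route 6 (81 km), Car 44→Route 4 (57 km) — total 83+107+67+55+81+57 = 450 km.
Min-entry greedy (repeatedly take the single cheapest remaining cell) gives 591 km, worse by 141.

Minimum total: 450 km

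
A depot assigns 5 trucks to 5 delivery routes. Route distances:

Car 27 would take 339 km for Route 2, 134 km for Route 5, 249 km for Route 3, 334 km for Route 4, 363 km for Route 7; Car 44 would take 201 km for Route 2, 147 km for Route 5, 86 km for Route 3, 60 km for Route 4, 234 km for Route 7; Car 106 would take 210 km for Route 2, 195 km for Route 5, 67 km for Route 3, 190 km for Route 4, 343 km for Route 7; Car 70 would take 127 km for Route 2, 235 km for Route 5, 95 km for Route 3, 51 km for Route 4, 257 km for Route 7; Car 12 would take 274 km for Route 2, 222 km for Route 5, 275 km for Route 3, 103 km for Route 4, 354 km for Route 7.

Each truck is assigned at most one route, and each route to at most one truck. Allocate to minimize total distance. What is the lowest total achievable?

Optimal: Car 27→Route 5 (134 km), Car 44→Route 7 (234 km), Car 106→Route 3 (67 km), Car 70→Route 2 (127 km), Car 12→Route 4 (103 km) — total 134+234+67+127+103 = 665 km.
Min-entry greedy (repeatedly take the single cheapest remaining cell) gives 807 km, worse by 142.
Next-best assignment: Car 27→Route 5, Car 44→Route 4, Car 106→Route 3, Car 70→Route 2, Car 12→Route 7 = 742 km.
No other one-to-one assignment undercuts 665 km.

Minimum total: 665 km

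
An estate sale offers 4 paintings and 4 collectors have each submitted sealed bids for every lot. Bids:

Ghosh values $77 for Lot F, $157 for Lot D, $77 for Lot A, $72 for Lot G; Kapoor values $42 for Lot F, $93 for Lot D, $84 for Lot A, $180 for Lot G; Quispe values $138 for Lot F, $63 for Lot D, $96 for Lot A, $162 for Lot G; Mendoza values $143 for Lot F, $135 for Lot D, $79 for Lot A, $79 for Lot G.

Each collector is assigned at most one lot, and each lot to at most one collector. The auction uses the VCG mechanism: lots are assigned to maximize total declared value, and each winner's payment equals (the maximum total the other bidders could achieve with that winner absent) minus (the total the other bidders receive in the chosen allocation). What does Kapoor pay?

Kapoor pays $66.

Efficient allocation: Ghosh→Lot D ($157), Kapoor→Lot G ($180), Quispe→Lot A ($96), Mendoza→Lot F ($143); total welfare W = $576.
Kapoor receives Lot G at value $180, so the others get W − 180 = $396.
Without Kapoor: best allocation of the remaining 3 bidders over all 4 lots is Ghosh→Lot D ($157), Quispe→Lot G ($162), Mendoza→Lot F ($143), total $462.
VCG payment = (others' best without Kapoor) − (others' welfare with Kapoor) = 462 − 396 = $66.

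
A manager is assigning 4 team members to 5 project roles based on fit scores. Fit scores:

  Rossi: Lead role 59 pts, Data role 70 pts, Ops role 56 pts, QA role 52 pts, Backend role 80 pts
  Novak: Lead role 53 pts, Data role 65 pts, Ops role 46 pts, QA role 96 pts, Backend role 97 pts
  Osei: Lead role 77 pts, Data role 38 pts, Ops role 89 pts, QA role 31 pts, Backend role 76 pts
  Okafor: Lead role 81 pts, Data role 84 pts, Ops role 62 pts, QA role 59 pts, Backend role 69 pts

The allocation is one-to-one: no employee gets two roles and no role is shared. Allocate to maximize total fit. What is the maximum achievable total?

Optimal: Rossi→Backend role (80 pts), Novak→QA role (96 pts), Osei→Ops role (89 pts), Okafor→Data role (84 pts) — total 80+96+89+84 = 349 pts.
Max-entry greedy (repeatedly take the single best remaining cell) gives 329 pts, worse by 20.
Next-best assignment: Rossi→Backend role, Novak→QA role, Osei→Ops role, Okafor→Lead role = 346 pts.
Swapping Rossi↔Osei (Rossi→Ops role 56 pts, Osei→Backend role 76 pts) loses 37.
Every other assignment is strictly worse.

Maximum total: 349 pts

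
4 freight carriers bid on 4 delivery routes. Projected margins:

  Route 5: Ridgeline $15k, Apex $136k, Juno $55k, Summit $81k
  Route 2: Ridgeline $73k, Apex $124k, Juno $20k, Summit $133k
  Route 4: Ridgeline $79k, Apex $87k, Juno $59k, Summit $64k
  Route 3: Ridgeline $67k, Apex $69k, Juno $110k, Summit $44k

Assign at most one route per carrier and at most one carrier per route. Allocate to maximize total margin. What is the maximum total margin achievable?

This is a one-to-one assignment (maximum-weight bipartite matching).
Optimal: Ridgeline→Route 4 ($79k), Apex→Route 5 ($136k), Juno→Route 3 ($110k), Summit→Route 2 ($133k) — total 79+136+110+133 = $458k.

Maximum total: $458k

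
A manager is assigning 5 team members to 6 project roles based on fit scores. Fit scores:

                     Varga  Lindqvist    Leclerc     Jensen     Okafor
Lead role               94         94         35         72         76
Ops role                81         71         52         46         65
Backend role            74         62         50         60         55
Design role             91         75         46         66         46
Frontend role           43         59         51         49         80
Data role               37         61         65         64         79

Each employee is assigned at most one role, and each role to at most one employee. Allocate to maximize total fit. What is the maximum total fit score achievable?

Maximum total: 390 pts

Optimal: Varga→Design role (91 pts), Lindqvist→Lead role (94 pts), Leclerc→Data role (65 pts), Jensen→Backend role (60 pts), Okafor→Frontend role (80 pts) — total 91+94+65+60+80 = 390 pts.
Column-greedy (each role in turn goes to its best remaining employee) gives 351 pts, worse by 39.
Swapping Leclerc↔Varga (Leclerc→Design role 46 pts, Varga→Data role 37 pts) loses 73.
Checked against all permutations: 390 pts is optimal.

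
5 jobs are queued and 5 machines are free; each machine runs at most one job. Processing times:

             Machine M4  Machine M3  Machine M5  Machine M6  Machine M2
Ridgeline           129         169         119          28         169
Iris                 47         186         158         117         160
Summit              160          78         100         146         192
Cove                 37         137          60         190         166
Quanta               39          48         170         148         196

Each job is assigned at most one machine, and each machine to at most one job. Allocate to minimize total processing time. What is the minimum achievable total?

Optimal: Ridgeline→Machine M6 (28 min), Iris→Machine M2 (160 min), Summit→Machine M3 (78 min), Cove→Machine M5 (60 min), Quanta→Machine M4 (39 min) — total 28+160+78+60+39 = 365 min.
Swapping Ridgeline↔Quanta (Ridgeline→Machine M4 129 min, Quanta→Machine M6 148 min) adds 210.
Checked against all permutations: 365 min is optimal.

Min total: 365 min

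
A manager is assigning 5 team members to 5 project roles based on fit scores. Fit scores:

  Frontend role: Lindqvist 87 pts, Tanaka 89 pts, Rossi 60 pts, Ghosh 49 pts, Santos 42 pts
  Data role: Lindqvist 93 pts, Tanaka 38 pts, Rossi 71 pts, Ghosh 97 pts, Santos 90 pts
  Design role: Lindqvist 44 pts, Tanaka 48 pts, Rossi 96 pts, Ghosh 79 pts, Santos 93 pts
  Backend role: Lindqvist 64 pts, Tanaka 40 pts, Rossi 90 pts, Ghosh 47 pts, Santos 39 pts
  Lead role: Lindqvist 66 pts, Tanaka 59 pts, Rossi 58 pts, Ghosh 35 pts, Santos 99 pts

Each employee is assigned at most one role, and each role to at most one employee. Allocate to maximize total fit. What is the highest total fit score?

Maximum total: 450 pts

Optimal: Lindqvist→Data role (93 pts), Tanaka→Frontend role (89 pts), Rossi→Backend role (90 pts), Ghosh→Design role (79 pts), Santos→Lead role (99 pts) — total 93+89+90+79+99 = 450 pts.
Row-greedy (each employee in turn takes its best remaining role) gives 424 pts, worse by 26.
Next-best assignment: Lindqvist→Backend role, Tanaka→Frontend role, Rossi→Design role, Ghosh→Data role, Santos→Lead role = 445 pts.
Checked against all permutations: 450 pts is optimal.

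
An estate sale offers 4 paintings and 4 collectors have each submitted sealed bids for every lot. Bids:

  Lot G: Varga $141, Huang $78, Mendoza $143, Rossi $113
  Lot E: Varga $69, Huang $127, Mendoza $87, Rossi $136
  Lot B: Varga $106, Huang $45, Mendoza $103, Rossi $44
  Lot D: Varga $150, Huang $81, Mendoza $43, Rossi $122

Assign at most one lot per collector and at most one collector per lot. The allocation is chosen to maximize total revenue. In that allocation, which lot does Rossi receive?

Rossi receives Lot D.

Optimal: Varga→Lot B ($106), Huang→Lot E ($127), Mendoza→Lot G ($143), Rossi→Lot D ($122) — total 106+127+143+122 = $498.
Column-greedy (each lot in turn goes to its best remaining collector) gives $466, worse by 32.
Next-best assignment: Varga→Lot G, Huang→Lot E, Mendoza→Lot B, Rossi→Lot D = $493.
Rossi's own top lot is Lot E ($136), but forcing Rossi→Lot E and reassigning the rest optimally gives only $474 — worse by 24.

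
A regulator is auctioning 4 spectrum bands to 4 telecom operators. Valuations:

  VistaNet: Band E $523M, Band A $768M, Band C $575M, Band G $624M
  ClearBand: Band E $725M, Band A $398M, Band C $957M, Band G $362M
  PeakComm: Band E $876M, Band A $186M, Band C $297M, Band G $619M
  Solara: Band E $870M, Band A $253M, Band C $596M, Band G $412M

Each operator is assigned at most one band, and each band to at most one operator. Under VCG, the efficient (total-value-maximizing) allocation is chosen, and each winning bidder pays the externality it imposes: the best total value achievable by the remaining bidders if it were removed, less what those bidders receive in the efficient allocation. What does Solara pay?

Solara pays $257M.

Efficient allocation: VistaNet→Band A ($768M), ClearBand→Band C ($957M), PeakComm→Band G ($619M), Solara→Band E ($870M); total welfare W = $3214M.
Solara receives Band E at value $870M, so the others get W − 870 = $2344M.
Without Solara: best allocation of the remaining 3 bidders over all 4 bands is VistaNet→Band A ($768M), ClearBand→Band C ($957M), PeakComm→Band E ($876M), total $2601M.
VCG payment = (others' best without Solara) − (others' welfare with Solara) = 2601 − 2344 = $257M.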